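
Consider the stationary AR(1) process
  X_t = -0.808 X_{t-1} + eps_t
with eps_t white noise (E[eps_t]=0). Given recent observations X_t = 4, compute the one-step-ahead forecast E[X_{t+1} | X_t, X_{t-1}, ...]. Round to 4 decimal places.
E[X_{t+1} \mid \mathcal F_t] = -3.2320

For an AR(p) model X_t = c + sum_i phi_i X_{t-i} + eps_t, the
one-step-ahead conditional mean is
  E[X_{t+1} | X_t, ...] = c + sum_i phi_i X_{t+1-i}.
Substitute known values:
  E[X_{t+1} | ...] = (-0.808) * (4)
                   = -3.2320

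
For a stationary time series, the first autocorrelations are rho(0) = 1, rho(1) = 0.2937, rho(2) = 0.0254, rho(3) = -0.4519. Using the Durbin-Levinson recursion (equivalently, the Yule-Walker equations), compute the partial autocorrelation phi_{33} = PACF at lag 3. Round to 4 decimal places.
\phi_{33} = -0.4840

The PACF at lag k is phi_{kk}, the last component of the solution
to the Yule-Walker system G_k phi = r_k where
  (G_k)_{ij} = rho(|i - j|), (r_k)_i = rho(i), i,j = 1..k.
Equivalently, Durbin-Levinson gives phi_{kk} iteratively:
  phi_{11} = rho(1)
  phi_{kk} = [rho(k) - sum_{j=1..k-1} phi_{k-1,j} rho(k-j)]
            / [1 - sum_{j=1..k-1} phi_{k-1,j} rho(j)],
  phi_{k,j} = phi_{k-1,j} - phi_{kk} phi_{k-1,k-j},  j = 1..k-1.
Step k = 1:
  phi_11 = rho(1) = 0.2937.
Step k = 2:
  phi_22 = [rho(2) - phi_11 rho(1)] / [1 - phi_11 rho(1)] = [0.0254 - (0.2937)(0.2937)] / [1 - (0.2937)(0.2937)]
         = -0.06085969 / 0.91374031 = -0.066605.
  Update: phi_21 = phi_11 - phi_22 phi_11 = 0.2937 - (-0.066605)(0.2937) = 0.313262.
Step k = 3:
  phi_33 = [rho(3) - phi_21 rho(2) - phi_22 rho(1)] / [1 - phi_21 rho(1) - phi_22 rho(2)]
    numerator   = -0.4519 - (0.313262)(0.0254) - (-0.066605)(0.2937) = -0.44029496
    denominator = 1 - (0.313262)(0.2937) - (-0.066605)(0.0254) = 0.90968675
  phi_33 = -0.44029496 / 0.90968675 = -0.484.
Therefore phi_{33} = -0.4840.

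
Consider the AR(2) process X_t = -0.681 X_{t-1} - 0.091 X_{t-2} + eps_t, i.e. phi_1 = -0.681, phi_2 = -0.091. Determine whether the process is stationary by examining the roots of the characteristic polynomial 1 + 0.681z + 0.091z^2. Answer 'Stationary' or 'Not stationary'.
\text{Stationary}

The AR(p) characteristic polynomial is P(z) = 1 + 0.681z + 0.091z^2.
Stationarity requires all roots to lie outside the unit circle, i.e. |z| > 1 for every root.
Set 1 + (0.681) z + (0.091) z^2 = 0, i.e. a z^2 + b z + c = 0 with a = 0.091, b = 0.681, c = 1.
Discriminant D = b^2 - 4ac = (0.681)^2 - 4*(0.091)*1 = 0.463761 - (0.364) = 0.099761.
D >= 0, so the roots are real: z = (-b +/- sqrt(D)) / (2a) = (-0.681 +/- 0.31585) / (0.182).
  z_1 = (-0.681 + 0.31585) / (0.182) = -2.0063,   |z_1| = 2.0063.
  z_2 = (-0.681 - 0.31585) / (0.182) = -5.4772,   |z_2| = 5.4772.
Moduli of all roots: 2.0063, 5.4772.
All moduli strictly greater than 1? Yes.
Verdict: Stationary.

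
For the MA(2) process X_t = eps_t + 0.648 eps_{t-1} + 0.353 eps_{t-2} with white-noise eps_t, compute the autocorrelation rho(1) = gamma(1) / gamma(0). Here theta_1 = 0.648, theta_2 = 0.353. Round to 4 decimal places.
\rho(1) = 0.5677

For an MA(q) process with theta_0 = 1, the autocovariance is
  gamma(k) = sigma^2 * sum_{i=0..q-k} theta_i * theta_{i+k},
and rho(k) = gamma(k) / gamma(0). Sigma^2 cancels.
  numerator   = (1)*(0.648) + (0.648)*(0.353) = 0.876744.
  denominator = (1)^2 + (0.648)^2 + (0.353)^2 = 1.544513.
  rho(1) = 0.876744 / 1.544513 = 0.5677.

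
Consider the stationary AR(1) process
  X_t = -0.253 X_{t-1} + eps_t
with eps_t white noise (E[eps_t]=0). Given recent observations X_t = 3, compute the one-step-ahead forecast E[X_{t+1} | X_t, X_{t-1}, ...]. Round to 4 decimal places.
E[X_{t+1} \mid \mathcal F_t] = -0.7590

For an AR(p) model X_t = c + sum_i phi_i X_{t-i} + eps_t, the
one-step-ahead conditional mean is
  E[X_{t+1} | X_t, ...] = c + sum_i phi_i X_{t+1-i}.
Substitute known values:
  E[X_{t+1} | ...] = (-0.253) * (3)
                   = -0.7590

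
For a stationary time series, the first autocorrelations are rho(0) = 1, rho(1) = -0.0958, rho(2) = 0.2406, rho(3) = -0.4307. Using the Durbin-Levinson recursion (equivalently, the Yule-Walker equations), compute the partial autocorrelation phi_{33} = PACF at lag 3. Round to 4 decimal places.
\phi_{33} = -0.4170

The PACF at lag k is phi_{kk}, the last component of the solution
to the Yule-Walker system G_k phi = r_k where
  (G_k)_{ij} = rho(|i - j|), (r_k)_i = rho(i), i,j = 1..k.
Equivalently, Durbin-Levinson gives phi_{kk} iteratively:
  phi_{11} = rho(1)
  phi_{kk} = [rho(k) - sum_{j=1..k-1} phi_{k-1,j} rho(k-j)]
            / [1 - sum_{j=1..k-1} phi_{k-1,j} rho(j)],
  phi_{k,j} = phi_{k-1,j} - phi_{kk} phi_{k-1,k-j},  j = 1..k-1.
Step k = 1:
  phi_11 = rho(1) = -0.0958.
Step k = 2:
  phi_22 = [rho(2) - phi_11 rho(1)] / [1 - phi_11 rho(1)] = [0.2406 - (-0.0958)(-0.0958)] / [1 - (-0.0958)(-0.0958)]
         = 0.23142236 / 0.99082236 = 0.233566.
  Update: phi_21 = phi_11 - phi_22 phi_11 = -0.0958 - (0.233566)(-0.0958) = -0.073424.
Step k = 3:
  phi_33 = [rho(3) - phi_21 rho(2) - phi_22 rho(1)] / [1 - phi_21 rho(1) - phi_22 rho(2)]
    numerator   = -0.4307 - (-0.073424)(0.2406) - (0.233566)(-0.0958) = -0.39065848
    denominator = 1 - (-0.073424)(-0.0958) - (0.233566)(0.2406) = 0.93676998
  phi_33 = -0.39065848 / 0.93676998 = -0.417.
Therefore phi_{33} = -0.4170.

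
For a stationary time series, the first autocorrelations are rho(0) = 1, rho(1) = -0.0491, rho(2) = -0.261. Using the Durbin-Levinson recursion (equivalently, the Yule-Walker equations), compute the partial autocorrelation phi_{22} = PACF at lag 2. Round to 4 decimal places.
\phi_{22} = -0.2640

The PACF at lag k is phi_{kk}, the last component of the solution
to the Yule-Walker system G_k phi = r_k where
  (G_k)_{ij} = rho(|i - j|), (r_k)_i = rho(i), i,j = 1..k.
Equivalently, Durbin-Levinson gives phi_{kk} iteratively:
  phi_{11} = rho(1)
  phi_{kk} = [rho(k) - sum_{j=1..k-1} phi_{k-1,j} rho(k-j)]
            / [1 - sum_{j=1..k-1} phi_{k-1,j} rho(j)],
  phi_{k,j} = phi_{k-1,j} - phi_{kk} phi_{k-1,k-j},  j = 1..k-1.
Step k = 1:
  phi_11 = rho(1) = -0.0491.
Step k = 2:
  phi_22 = [rho(2) - phi_11 rho(1)] / [1 - phi_11 rho(1)] = [-0.261 - (-0.0491)(-0.0491)] / [1 - (-0.0491)(-0.0491)]
         = -0.26341081 / 0.99758919 = -0.264.
Therefore phi_{22} = -0.2640.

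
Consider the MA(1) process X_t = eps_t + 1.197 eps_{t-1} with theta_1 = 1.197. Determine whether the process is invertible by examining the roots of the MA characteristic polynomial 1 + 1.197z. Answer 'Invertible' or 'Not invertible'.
\text{Not invertible}

The MA(q) characteristic polynomial is P(z) = 1 + 1.197z.
Invertibility requires all roots to lie outside the unit circle, i.e. |z| > 1 for every root.
This is linear in z: 1 + (1.197) z = 0  =>  z = -1/(1.197) = -0.835422,  |z| = 0.835422.
Moduli of all roots: 0.8354.
All moduli strictly greater than 1? No.
Verdict: Not invertible.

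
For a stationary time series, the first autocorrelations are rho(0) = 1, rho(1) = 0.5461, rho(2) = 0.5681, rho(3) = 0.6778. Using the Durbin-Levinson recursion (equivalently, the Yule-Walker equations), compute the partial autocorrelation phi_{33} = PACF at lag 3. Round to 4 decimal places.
\phi_{33} = 0.4630

The PACF at lag k is phi_{kk}, the last component of the solution
to the Yule-Walker system G_k phi = r_k where
  (G_k)_{ij} = rho(|i - j|), (r_k)_i = rho(i), i,j = 1..k.
Equivalently, Durbin-Levinson gives phi_{kk} iteratively:
  phi_{11} = rho(1)
  phi_{kk} = [rho(k) - sum_{j=1..k-1} phi_{k-1,j} rho(k-j)]
            / [1 - sum_{j=1..k-1} phi_{k-1,j} rho(j)],
  phi_{k,j} = phi_{k-1,j} - phi_{kk} phi_{k-1,k-j},  j = 1..k-1.
Step k = 1:
  phi_11 = rho(1) = 0.5461.
Step k = 2:
  phi_22 = [rho(2) - phi_11 rho(1)] / [1 - phi_11 rho(1)] = [0.5681 - (0.5461)(0.5461)] / [1 - (0.5461)(0.5461)]
         = 0.26987479 / 0.70177479 = 0.38456.
  Update: phi_21 = phi_11 - phi_22 phi_11 = 0.5461 - (0.38456)(0.5461) = 0.336092.
Step k = 3:
  phi_33 = [rho(3) - phi_21 rho(2) - phi_22 rho(1)] / [1 - phi_21 rho(1) - phi_22 rho(2)]
    numerator   = 0.6778 - (0.336092)(0.5681) - (0.38456)(0.5461) = 0.27685795
    denominator = 1 - (0.336092)(0.5461) - (0.38456)(0.5681) = 0.59799163
  phi_33 = 0.27685795 / 0.59799163 = 0.463.
Therefore phi_{33} = 0.4630.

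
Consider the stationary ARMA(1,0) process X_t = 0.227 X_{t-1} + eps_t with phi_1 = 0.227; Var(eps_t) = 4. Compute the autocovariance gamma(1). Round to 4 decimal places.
\gamma(1) = 0.9573

Multiply the model equation by X_{t-k} and take expectations. With theta_0 = psi_0 = 1 and psi_j the MA(infinity) weights, this gives
  gamma(k) - sum_i phi_i gamma(k-i) = c_k,
  c_k = sigma^2 * sum_{j=k..q} theta_j psi_{j-k}   (c_k = 0 for k > q),
using gamma(-m) = gamma(m).
Pure AR (q = 0): c_0 = sigma^2 = 4, c_k = 0 for k >= 1.
Equations for k = 0 and k = 1 (AR order 1):
  gamma(0) = phi_1 gamma(1) + c_0
  gamma(1) = phi_1 gamma(0) + c_1
Substituting the second into the first: gamma(0) (1 - phi_1^2) = c_0 + phi_1 c_1, so
  gamma(0) = c_0 / (1 - phi_1^2) = 4 / (1 - (0.227)^2) = 4 / 0.948471 = 4.217314.
  gamma(1) = phi_1 gamma(0) = (0.227)(4.217314) = 0.95733.
Therefore gamma(1) = 0.9573 (to 4 decimal places).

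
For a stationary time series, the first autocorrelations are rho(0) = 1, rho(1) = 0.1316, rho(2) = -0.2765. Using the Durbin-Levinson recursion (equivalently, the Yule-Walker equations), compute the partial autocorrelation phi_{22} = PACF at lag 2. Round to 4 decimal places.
\phi_{22} = -0.2990

The PACF at lag k is phi_{kk}, the last component of the solution
to the Yule-Walker system G_k phi = r_k where
  (G_k)_{ij} = rho(|i - j|), (r_k)_i = rho(i), i,j = 1..k.
Equivalently, Durbin-Levinson gives phi_{kk} iteratively:
  phi_{11} = rho(1)
  phi_{kk} = [rho(k) - sum_{j=1..k-1} phi_{k-1,j} rho(k-j)]
            / [1 - sum_{j=1..k-1} phi_{k-1,j} rho(j)],
  phi_{k,j} = phi_{k-1,j} - phi_{kk} phi_{k-1,k-j},  j = 1..k-1.
Step k = 1:
  phi_11 = rho(1) = 0.1316.
Step k = 2:
  phi_22 = [rho(2) - phi_11 rho(1)] / [1 - phi_11 rho(1)] = [-0.2765 - (0.1316)(0.1316)] / [1 - (0.1316)(0.1316)]
         = -0.29381856 / 0.98268144 = -0.299.
Therefore phi_{22} = -0.2990.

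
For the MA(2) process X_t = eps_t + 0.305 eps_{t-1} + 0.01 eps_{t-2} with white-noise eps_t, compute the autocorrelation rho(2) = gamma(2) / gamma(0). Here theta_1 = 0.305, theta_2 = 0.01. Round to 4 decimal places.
\rho(2) = 0.0091

For an MA(q) process with theta_0 = 1, the autocovariance is
  gamma(k) = sigma^2 * sum_{i=0..q-k} theta_i * theta_{i+k},
and rho(k) = gamma(k) / gamma(0). Sigma^2 cancels.
  numerator   = (1)*(0.01) = 0.01.
  denominator = (1)^2 + (0.305)^2 + (0.01)^2 = 1.093125.
  rho(2) = 0.01 / 1.093125 = 0.0091.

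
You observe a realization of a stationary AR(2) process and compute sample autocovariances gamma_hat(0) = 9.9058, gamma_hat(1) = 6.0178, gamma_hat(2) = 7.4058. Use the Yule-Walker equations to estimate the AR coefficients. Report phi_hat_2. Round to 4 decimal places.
\hat\phi_{2} = 0.6000

The Yule-Walker equations for an AR(p) process read, in matrix form,
  Gamma_p phi = r_p,   with   (Gamma_p)_{ij} = gamma(|i - j|),
                       (r_p)_i = gamma(i),   i,j = 1..p.
Substitute the sample gammas (Toeplitz matrix and right-hand side of size 2):
  Gamma_p = [[9.9058, 6.0178], [6.0178, 9.9058]]
  r_p     = [6.0178, 7.4058]
Written out:
  9.9058 phi_1 + 6.0178 phi_2 = 6.0178
  6.0178 phi_1 + 9.9058 phi_2 = 7.4058
Solve by Cramer's rule:
  det = gamma(0)^2 - gamma(1)^2 = (9.9058)^2 - (6.0178)^2 = 98.12487364 - 36.21391684 = 61.9109568
  phi_hat_1 = [gamma(1) gamma(0) - gamma(1) gamma(2)] / det = [(6.0178)(9.9058) - (6.0178)(7.4058)] / 61.9109568 = 15.0445 / 61.9109568 = 0.243
  phi_hat_2 = [gamma(0) gamma(2) - gamma(1)^2] / det = [(9.9058)(7.4058) - (6.0178)^2] / 61.9109568 = 37.1464568 / 61.9109568 = 0.6
So phi_hat = [0.2430, 0.6000].
Therefore phi_hat_2 = 0.6000.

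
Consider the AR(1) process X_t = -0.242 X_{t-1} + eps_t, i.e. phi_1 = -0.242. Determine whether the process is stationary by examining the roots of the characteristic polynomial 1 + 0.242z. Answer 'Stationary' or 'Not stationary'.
\text{Stationary}

The AR(p) characteristic polynomial is P(z) = 1 + 0.242z.
Stationarity requires all roots to lie outside the unit circle, i.e. |z| > 1 for every root.
This is linear in z: 1 + (0.242) z = 0  =>  z = -1/(0.242) = -4.132231,  |z| = 4.132231.
Moduli of all roots: 4.1322.
All moduli strictly greater than 1? Yes.
Verdict: Stationary.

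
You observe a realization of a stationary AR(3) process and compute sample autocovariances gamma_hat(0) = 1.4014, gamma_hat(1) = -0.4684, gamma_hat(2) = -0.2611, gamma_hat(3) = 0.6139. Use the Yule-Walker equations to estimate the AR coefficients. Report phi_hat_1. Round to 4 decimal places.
\hat\phi_{1} = -0.3431

The Yule-Walker equations for an AR(p) process read, in matrix form,
  Gamma_p phi = r_p,   with   (Gamma_p)_{ij} = gamma(|i - j|),
                       (r_p)_i = gamma(i),   i,j = 1..p.
Substitute the sample gammas (Toeplitz matrix and right-hand side of size 3):
  Gamma_p = [[1.4014, -0.4684, -0.2611], [-0.4684, 1.4014, -0.4684], [-0.2611, -0.4684, 1.4014]]
  r_p     = [-0.4684, -0.2611, 0.6139]
Written out (R1..R3):
  (R1) 1.4014 phi_1 - 0.4684 phi_2 - 0.2611 phi_3 = -0.4684
  (R2) -0.4684 phi_1 + 1.4014 phi_2 - 0.4684 phi_3 = -0.2611
  (R3) -0.2611 phi_1 - 0.4684 phi_2 + 1.4014 phi_3 = 0.6139
Gaussian elimination:
  R2 <- R2 - (-0.4684/1.4014) R1 = R2 - (-0.334237) R1:  1.244843 phi_2 - 0.555669 phi_3 = -0.417657
  R3 <- R3 - (-0.2611/1.4014) R1 = R3 - (-0.186314) R1:  -0.555669 phi_2 + 1.352753 phi_3 = 0.526631
  R3 <- R3 - (-0.555669/1.244843) R2 = R3 - (-0.446377) R2:  1.104716 phi_3 = 0.340198
Back-substitution:
  phi_hat_3 = 0.340198 / 1.104716 = 0.307951
  phi_hat_2 = (-0.417657 - (-0.555669)(0.307951)) / 1.244843 = -0.198047
  phi_hat_1 = (-0.4684 - (-0.4684)(-0.198047) - (-0.2611)(0.307951)) / 1.4014 = -0.343056
So phi_hat = [-0.3431, -0.1980, 0.3080].
Therefore phi_hat_1 = -0.3431.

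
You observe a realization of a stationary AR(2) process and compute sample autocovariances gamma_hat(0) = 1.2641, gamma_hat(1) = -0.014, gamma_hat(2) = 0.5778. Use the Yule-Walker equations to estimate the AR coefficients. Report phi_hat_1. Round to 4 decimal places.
\hat\phi_{1} = -0.0060

The Yule-Walker equations for an AR(p) process read, in matrix form,
  Gamma_p phi = r_p,   with   (Gamma_p)_{ij} = gamma(|i - j|),
                       (r_p)_i = gamma(i),   i,j = 1..p.
Substitute the sample gammas (Toeplitz matrix and right-hand side of size 2):
  Gamma_p = [[1.2641, -0.014], [-0.014, 1.2641]]
  r_p     = [-0.014, 0.5778]
Written out:
  1.2641 phi_1 - 0.014 phi_2 = -0.014
  -0.014 phi_1 + 1.2641 phi_2 = 0.5778
Solve by Cramer's rule:
  det = gamma(0)^2 - gamma(1)^2 = (1.2641)^2 - (-0.014)^2 = 1.59794881 - 0.000196 = 1.59775281
  phi_hat_1 = [gamma(1) gamma(0) - gamma(1) gamma(2)] / det = [(-0.014)(1.2641) - (-0.014)(0.5778)] / 1.59775281 = -0.0096082 / 1.59775281 = -0.006
  phi_hat_2 = [gamma(0) gamma(2) - gamma(1)^2] / det = [(1.2641)(0.5778) - (-0.014)^2] / 1.59775281 = 0.73020098 / 1.59775281 = 0.457
So phi_hat = [-0.0060, 0.4570].
Therefore phi_hat_1 = -0.0060.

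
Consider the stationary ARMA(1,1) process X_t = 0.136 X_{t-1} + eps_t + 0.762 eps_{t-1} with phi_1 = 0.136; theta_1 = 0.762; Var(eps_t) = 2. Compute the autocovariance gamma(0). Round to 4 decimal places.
\gamma(0) = 3.6432

Multiply the model equation by X_{t-k} and take expectations. With theta_0 = psi_0 = 1 and psi_j the MA(infinity) weights, this gives
  gamma(k) - sum_i phi_i gamma(k-i) = c_k,
  c_k = sigma^2 * sum_{j=k..q} theta_j psi_{j-k}   (c_k = 0 for k > q),
using gamma(-m) = gamma(m).
psi-weights needed (psi_j = theta_j + sum_i phi_i psi_{j-i}):
  psi_1 = theta_1 + phi_1 = 0.762 + (0.136) = 0.898
Right-hand sides:
  c_0 = sigma^2 (1 + theta_1 psi_1) = 2 * (1 + (0.762)(0.898)) = 2 * 1.684276 = 3.368552
  c_1 = sigma^2 theta_1 = 2 * (0.762) = 1.524
  c_2 = 0
Equations for k = 0 and k = 1 (AR order 1):
  gamma(0) = phi_1 gamma(1) + c_0
  gamma(1) = phi_1 gamma(0) + c_1
Substituting the second into the first: gamma(0) (1 - phi_1^2) = c_0 + phi_1 c_1, so
  gamma(0) = (c_0 + phi_1 c_1) / (1 - phi_1^2) = (3.368552 + (0.136)(1.524)) / (1 - (0.136)^2) = 3.575816 / 0.981504 = 3.643201.
Therefore gamma(0) = 3.6432 (to 4 decimal places).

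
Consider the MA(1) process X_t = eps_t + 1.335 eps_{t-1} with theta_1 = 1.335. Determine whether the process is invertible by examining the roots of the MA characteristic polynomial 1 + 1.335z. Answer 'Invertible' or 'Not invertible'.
\text{Not invertible}

The MA(q) characteristic polynomial is P(z) = 1 + 1.335z.
Invertibility requires all roots to lie outside the unit circle, i.e. |z| > 1 for every root.
This is linear in z: 1 + (1.335) z = 0  =>  z = -1/(1.335) = -0.749064,  |z| = 0.749064.
Moduli of all roots: 0.7491.
All moduli strictly greater than 1? No.
Verdict: Not invertible.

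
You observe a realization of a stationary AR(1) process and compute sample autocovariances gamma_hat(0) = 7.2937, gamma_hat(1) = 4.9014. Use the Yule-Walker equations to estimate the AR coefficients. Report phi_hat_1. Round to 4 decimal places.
\hat\phi_{1} = 0.6720

The Yule-Walker equations for an AR(p) process read, in matrix form,
  Gamma_p phi = r_p,   with   (Gamma_p)_{ij} = gamma(|i - j|),
                       (r_p)_i = gamma(i),   i,j = 1..p.
Substitute the sample gammas (Toeplitz matrix and right-hand side of size 1):
  Gamma_p = [[7.2937]]
  r_p     = [4.9014]
With p = 1 this is the single equation gamma(0) phi_1 = gamma(1):
  phi_hat_1 = gamma(1) / gamma(0) = 4.9014 / 7.2937 = 0.6720.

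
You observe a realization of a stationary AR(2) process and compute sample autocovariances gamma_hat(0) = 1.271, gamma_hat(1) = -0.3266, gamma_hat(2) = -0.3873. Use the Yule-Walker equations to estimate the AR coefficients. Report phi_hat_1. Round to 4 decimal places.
\hat\phi_{1} = -0.3590

The Yule-Walker equations for an AR(p) process read, in matrix form,
  Gamma_p phi = r_p,   with   (Gamma_p)_{ij} = gamma(|i - j|),
                       (r_p)_i = gamma(i),   i,j = 1..p.
Substitute the sample gammas (Toeplitz matrix and right-hand side of size 2):
  Gamma_p = [[1.271, -0.3266], [-0.3266, 1.271]]
  r_p     = [-0.3266, -0.3873]
Written out:
  1.271 phi_1 - 0.3266 phi_2 = -0.3266
  -0.3266 phi_1 + 1.271 phi_2 = -0.3873
Solve by Cramer's rule:
  det = gamma(0)^2 - gamma(1)^2 = (1.271)^2 - (-0.3266)^2 = 1.615441 - 0.10666756 = 1.50877344
  phi_hat_1 = [gamma(1) gamma(0) - gamma(1) gamma(2)] / det = [(-0.3266)(1.271) - (-0.3266)(-0.3873)] / 1.50877344 = -0.54160078 / 1.50877344 = -0.359
  phi_hat_2 = [gamma(0) gamma(2) - gamma(1)^2] / det = [(1.271)(-0.3873) - (-0.3266)^2] / 1.50877344 = -0.59892586 / 1.50877344 = -0.397
So phi_hat = [-0.3590, -0.3970].
Therefore phi_hat_1 = -0.3590.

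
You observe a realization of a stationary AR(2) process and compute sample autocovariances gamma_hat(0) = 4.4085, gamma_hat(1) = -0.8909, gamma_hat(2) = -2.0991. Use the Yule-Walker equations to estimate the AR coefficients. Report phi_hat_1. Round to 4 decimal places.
\hat\phi_{1} = -0.3110

The Yule-Walker equations for an AR(p) process read, in matrix form,
  Gamma_p phi = r_p,   with   (Gamma_p)_{ij} = gamma(|i - j|),
                       (r_p)_i = gamma(i),   i,j = 1..p.
Substitute the sample gammas (Toeplitz matrix and right-hand side of size 2):
  Gamma_p = [[4.4085, -0.8909], [-0.8909, 4.4085]]
  r_p     = [-0.8909, -2.0991]
Written out:
  4.4085 phi_1 - 0.8909 phi_2 = -0.8909
  -0.8909 phi_1 + 4.4085 phi_2 = -2.0991
Solve by Cramer's rule:
  det = gamma(0)^2 - gamma(1)^2 = (4.4085)^2 - (-0.8909)^2 = 19.43487225 - 0.79370281 = 18.64116944
  phi_hat_1 = [gamma(1) gamma(0) - gamma(1) gamma(2)] / det = [(-0.8909)(4.4085) - (-0.8909)(-2.0991)] / 18.64116944 = -5.79762084 / 18.64116944 = -0.311
  phi_hat_2 = [gamma(0) gamma(2) - gamma(1)^2] / det = [(4.4085)(-2.0991) - (-0.8909)^2] / 18.64116944 = -10.04758516 / 18.64116944 = -0.539
So phi_hat = [-0.3110, -0.5390].
Therefore phi_hat_1 = -0.3110.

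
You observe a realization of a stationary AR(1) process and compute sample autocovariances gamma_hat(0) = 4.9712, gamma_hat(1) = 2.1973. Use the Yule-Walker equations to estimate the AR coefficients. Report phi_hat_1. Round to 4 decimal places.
\hat\phi_{1} = 0.4420

The Yule-Walker equations for an AR(p) process read, in matrix form,
  Gamma_p phi = r_p,   with   (Gamma_p)_{ij} = gamma(|i - j|),
                       (r_p)_i = gamma(i),   i,j = 1..p.
Substitute the sample gammas (Toeplitz matrix and right-hand side of size 1):
  Gamma_p = [[4.9712]]
  r_p     = [2.1973]
With p = 1 this is the single equation gamma(0) phi_1 = gamma(1):
  phi_hat_1 = gamma(1) / gamma(0) = 2.1973 / 4.9712 = 0.4420.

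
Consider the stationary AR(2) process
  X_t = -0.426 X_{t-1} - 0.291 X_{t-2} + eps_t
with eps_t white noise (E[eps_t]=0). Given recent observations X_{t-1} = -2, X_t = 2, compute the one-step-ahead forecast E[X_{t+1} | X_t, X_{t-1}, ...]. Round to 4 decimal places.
E[X_{t+1} \mid \mathcal F_t] = -0.2700

For an AR(p) model X_t = c + sum_i phi_i X_{t-i} + eps_t, the
one-step-ahead conditional mean is
  E[X_{t+1} | X_t, ...] = c + sum_i phi_i X_{t+1-i}.
Substitute known values:
  E[X_{t+1} | ...] = (-0.426) * (2) + (-0.291) * (-2)
                   = -0.2700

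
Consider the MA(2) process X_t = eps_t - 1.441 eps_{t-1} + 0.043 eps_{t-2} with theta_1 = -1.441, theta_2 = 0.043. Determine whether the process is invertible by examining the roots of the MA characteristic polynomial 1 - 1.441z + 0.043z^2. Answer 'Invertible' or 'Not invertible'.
\text{Not invertible}

The MA(q) characteristic polynomial is P(z) = 1 - 1.441z + 0.043z^2.
Invertibility requires all roots to lie outside the unit circle, i.e. |z| > 1 for every root.
Set 1 + (-1.441) z + (0.043) z^2 = 0, i.e. a z^2 + b z + c = 0 with a = 0.043, b = -1.441, c = 1.
Discriminant D = b^2 - 4ac = (-1.441)^2 - 4*(0.043)*1 = 2.076481 - (0.172) = 1.904481.
D >= 0, so the roots are real: z = (-b +/- sqrt(D)) / (2a) = (1.441 +/- 1.380029) / (0.086).
  z_1 = (1.441 + 1.380029) / (0.086) = 32.8027,   |z_1| = 32.8027.
  z_2 = (1.441 - 1.380029) / (0.086) = 0.709,   |z_2| = 0.709.
Moduli of all roots: 32.8027, 0.7090.
All moduli strictly greater than 1? No.
Verdict: Not invertible.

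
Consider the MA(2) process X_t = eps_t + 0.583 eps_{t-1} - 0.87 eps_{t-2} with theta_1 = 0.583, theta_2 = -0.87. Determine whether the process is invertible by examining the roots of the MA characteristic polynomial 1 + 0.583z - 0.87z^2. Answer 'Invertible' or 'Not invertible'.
\text{Not invertible}

The MA(q) characteristic polynomial is P(z) = 1 + 0.583z - 0.87z^2.
Invertibility requires all roots to lie outside the unit circle, i.e. |z| > 1 for every root.
Set 1 + (0.583) z + (-0.87) z^2 = 0, i.e. a z^2 + b z + c = 0 with a = -0.87, b = 0.583, c = 1.
Discriminant D = b^2 - 4ac = (0.583)^2 - 4*(-0.87)*1 = 0.339889 - (-3.48) = 3.819889.
D >= 0, so the roots are real: z = (-b +/- sqrt(D)) / (2a) = (-0.583 +/- 1.954454) / (-1.74).
  z_1 = (-0.583 + 1.954454) / (-1.74) = -0.7882,   |z_1| = 0.7882.
  z_2 = (-0.583 - 1.954454) / (-1.74) = 1.4583,   |z_2| = 1.4583.
Moduli of all roots: 0.7882, 1.4583.
All moduli strictly greater than 1? No.
Verdict: Not invertible.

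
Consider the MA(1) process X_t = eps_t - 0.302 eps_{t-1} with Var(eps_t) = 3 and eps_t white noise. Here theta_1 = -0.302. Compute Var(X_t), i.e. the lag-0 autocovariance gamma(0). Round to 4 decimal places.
\gamma(0) = 3.2736

For an MA(q) process X_t = eps_t + sum_i theta_i eps_{t-i} with
Var(eps_t) = sigma^2, the variance is
  gamma(0) = sigma^2 * (1 + sum_i theta_i^2).
  sum_i theta_i^2 = (-0.302)^2 = 0.091204.
  gamma(0) = 3 * (1 + 0.091204) = 3 * 1.091204 = 3.273612, which rounds to 3.2736.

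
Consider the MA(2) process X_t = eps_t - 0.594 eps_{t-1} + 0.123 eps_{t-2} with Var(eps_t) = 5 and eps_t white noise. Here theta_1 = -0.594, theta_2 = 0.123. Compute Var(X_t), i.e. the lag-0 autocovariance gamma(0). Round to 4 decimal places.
\gamma(0) = 6.8398

For an MA(q) process X_t = eps_t + sum_i theta_i eps_{t-i} with
Var(eps_t) = sigma^2, the variance is
  gamma(0) = sigma^2 * (1 + sum_i theta_i^2).
  sum_i theta_i^2 = (-0.594)^2 + (0.123)^2 = 0.352836 + 0.015129 = 0.367965.
  gamma(0) = 5 * (1 + 0.367965) = 5 * 1.367965 = 6.839825, which rounds to 6.8398.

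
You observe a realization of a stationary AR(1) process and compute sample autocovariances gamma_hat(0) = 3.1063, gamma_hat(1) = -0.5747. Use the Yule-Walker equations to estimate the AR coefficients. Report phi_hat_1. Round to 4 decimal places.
\hat\phi_{1} = -0.1850

The Yule-Walker equations for an AR(p) process read, in matrix form,
  Gamma_p phi = r_p,   with   (Gamma_p)_{ij} = gamma(|i - j|),
                       (r_p)_i = gamma(i),   i,j = 1..p.
Substitute the sample gammas (Toeplitz matrix and right-hand side of size 1):
  Gamma_p = [[3.1063]]
  r_p     = [-0.5747]
With p = 1 this is the single equation gamma(0) phi_1 = gamma(1):
  phi_hat_1 = gamma(1) / gamma(0) = -0.5747 / 3.1063 = -0.1850.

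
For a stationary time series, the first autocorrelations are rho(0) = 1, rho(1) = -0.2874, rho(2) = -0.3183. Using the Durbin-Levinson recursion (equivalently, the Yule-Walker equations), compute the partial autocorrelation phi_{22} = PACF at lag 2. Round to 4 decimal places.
\phi_{22} = -0.4370

The PACF at lag k is phi_{kk}, the last component of the solution
to the Yule-Walker system G_k phi = r_k where
  (G_k)_{ij} = rho(|i - j|), (r_k)_i = rho(i), i,j = 1..k.
Equivalently, Durbin-Levinson gives phi_{kk} iteratively:
  phi_{11} = rho(1)
  phi_{kk} = [rho(k) - sum_{j=1..k-1} phi_{k-1,j} rho(k-j)]
            / [1 - sum_{j=1..k-1} phi_{k-1,j} rho(j)],
  phi_{k,j} = phi_{k-1,j} - phi_{kk} phi_{k-1,k-j},  j = 1..k-1.
Step k = 1:
  phi_11 = rho(1) = -0.2874.
Step k = 2:
  phi_22 = [rho(2) - phi_11 rho(1)] / [1 - phi_11 rho(1)] = [-0.3183 - (-0.2874)(-0.2874)] / [1 - (-0.2874)(-0.2874)]
         = -0.40089876 / 0.91740124 = -0.437.
Therefore phi_{22} = -0.4370.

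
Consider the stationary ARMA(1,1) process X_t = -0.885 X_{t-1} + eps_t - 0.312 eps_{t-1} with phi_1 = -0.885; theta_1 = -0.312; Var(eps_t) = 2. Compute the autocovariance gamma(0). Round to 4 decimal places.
\gamma(0) = 15.2193

Multiply the model equation by X_{t-k} and take expectations. With theta_0 = psi_0 = 1 and psi_j the MA(infinity) weights, this gives
  gamma(k) - sum_i phi_i gamma(k-i) = c_k,
  c_k = sigma^2 * sum_{j=k..q} theta_j psi_{j-k}   (c_k = 0 for k > q),
using gamma(-m) = gamma(m).
psi-weights needed (psi_j = theta_j + sum_i phi_i psi_{j-i}):
  psi_1 = theta_1 + phi_1 = -0.312 + (-0.885) = -1.197
Right-hand sides:
  c_0 = sigma^2 (1 + theta_1 psi_1) = 2 * (1 + (-0.312)(-1.197)) = 2 * 1.373464 = 2.746928
  c_1 = sigma^2 theta_1 = 2 * (-0.312) = -0.624
  c_2 = 0
Equations for k = 0 and k = 1 (AR order 1):
  gamma(0) = phi_1 gamma(1) + c_0
  gamma(1) = phi_1 gamma(0) + c_1
Substituting the second into the first: gamma(0) (1 - phi_1^2) = c_0 + phi_1 c_1, so
  gamma(0) = (c_0 + phi_1 c_1) / (1 - phi_1^2) = (2.746928 + (-0.885)(-0.624)) / (1 - (-0.885)^2) = 3.299168 / 0.216775 = 15.21932.
Therefore gamma(0) = 15.2193 (to 4 decimal places).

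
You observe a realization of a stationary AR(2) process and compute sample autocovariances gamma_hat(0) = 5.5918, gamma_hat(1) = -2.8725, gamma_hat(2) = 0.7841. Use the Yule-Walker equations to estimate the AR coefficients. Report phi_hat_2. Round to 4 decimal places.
\hat\phi_{2} = -0.1680

The Yule-Walker equations for an AR(p) process read, in matrix form,
  Gamma_p phi = r_p,   with   (Gamma_p)_{ij} = gamma(|i - j|),
                       (r_p)_i = gamma(i),   i,j = 1..p.
Substitute the sample gammas (Toeplitz matrix and right-hand side of size 2):
  Gamma_p = [[5.5918, -2.8725], [-2.8725, 5.5918]]
  r_p     = [-2.8725, 0.7841]
Written out:
  5.5918 phi_1 - 2.8725 phi_2 = -2.8725
  -2.8725 phi_1 + 5.5918 phi_2 = 0.7841
Solve by Cramer's rule:
  det = gamma(0)^2 - gamma(1)^2 = (5.5918)^2 - (-2.8725)^2 = 31.26822724 - 8.25125625 = 23.01697099
  phi_hat_1 = [gamma(1) gamma(0) - gamma(1) gamma(2)] / det = [(-2.8725)(5.5918) - (-2.8725)(0.7841)] / 23.01697099 = -13.81011825 / 23.01697099 = -0.6
  phi_hat_2 = [gamma(0) gamma(2) - gamma(1)^2] / det = [(5.5918)(0.7841) - (-2.8725)^2] / 23.01697099 = -3.86672587 / 23.01697099 = -0.168
So phi_hat = [-0.6000, -0.1680].
Therefore phi_hat_2 = -0.1680.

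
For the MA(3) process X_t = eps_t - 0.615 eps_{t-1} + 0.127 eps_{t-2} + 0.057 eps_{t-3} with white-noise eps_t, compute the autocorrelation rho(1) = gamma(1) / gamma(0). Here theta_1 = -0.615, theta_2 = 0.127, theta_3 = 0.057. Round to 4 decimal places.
\rho(1) = -0.4907

For an MA(q) process with theta_0 = 1, the autocovariance is
  gamma(k) = sigma^2 * sum_{i=0..q-k} theta_i * theta_{i+k},
and rho(k) = gamma(k) / gamma(0). Sigma^2 cancels.
  numerator   = (1)*(-0.615) + (-0.615)*(0.127) + (0.127)*(0.057) = -0.685866.
  denominator = (1)^2 + (-0.615)^2 + (0.127)^2 + (0.057)^2 = 1.397603.
  rho(1) = -0.685866 / 1.397603 = -0.4907.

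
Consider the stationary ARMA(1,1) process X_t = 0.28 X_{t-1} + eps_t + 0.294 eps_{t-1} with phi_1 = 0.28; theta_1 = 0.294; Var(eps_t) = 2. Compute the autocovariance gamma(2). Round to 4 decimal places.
\gamma(2) = 0.3775

Multiply the model equation by X_{t-k} and take expectations. With theta_0 = psi_0 = 1 and psi_j the MA(infinity) weights, this gives
  gamma(k) - sum_i phi_i gamma(k-i) = c_k,
  c_k = sigma^2 * sum_{j=k..q} theta_j psi_{j-k}   (c_k = 0 for k > q),
using gamma(-m) = gamma(m).
psi-weights needed (psi_j = theta_j + sum_i phi_i psi_{j-i}):
  psi_1 = theta_1 + phi_1 = 0.294 + (0.28) = 0.574
Right-hand sides:
  c_0 = sigma^2 (1 + theta_1 psi_1) = 2 * (1 + (0.294)(0.574)) = 2 * 1.168756 = 2.337512
  c_1 = sigma^2 theta_1 = 2 * (0.294) = 0.588
  c_2 = 0
Equations for k = 0 and k = 1 (AR order 1):
  gamma(0) = phi_1 gamma(1) + c_0
  gamma(1) = phi_1 gamma(0) + c_1
Substituting the second into the first: gamma(0) (1 - phi_1^2) = c_0 + phi_1 c_1, so
  gamma(0) = (c_0 + phi_1 c_1) / (1 - phi_1^2) = (2.337512 + (0.28)(0.588)) / (1 - (0.28)^2) = 2.502152 / 0.9216 = 2.715009.
  gamma(1) = phi_1 gamma(0) + c_1 = (0.28)(2.715009) + (0.588) = 1.348202.
For k = 2 (> q): gamma(2) = phi_1 gamma(1) = (0.28)(1.348202) = 0.377497.
Therefore gamma(2) = 0.3775 (to 4 decimal places).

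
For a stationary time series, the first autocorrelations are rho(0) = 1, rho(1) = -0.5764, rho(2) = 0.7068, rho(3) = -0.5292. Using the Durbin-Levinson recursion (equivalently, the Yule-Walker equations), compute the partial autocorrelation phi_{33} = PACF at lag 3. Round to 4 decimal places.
\phi_{33} = -0.0590

The PACF at lag k is phi_{kk}, the last component of the solution
to the Yule-Walker system G_k phi = r_k where
  (G_k)_{ij} = rho(|i - j|), (r_k)_i = rho(i), i,j = 1..k.
Equivalently, Durbin-Levinson gives phi_{kk} iteratively:
  phi_{11} = rho(1)
  phi_{kk} = [rho(k) - sum_{j=1..k-1} phi_{k-1,j} rho(k-j)]
            / [1 - sum_{j=1..k-1} phi_{k-1,j} rho(j)],
  phi_{k,j} = phi_{k-1,j} - phi_{kk} phi_{k-1,k-j},  j = 1..k-1.
Step k = 1:
  phi_11 = rho(1) = -0.5764.
Step k = 2:
  phi_22 = [rho(2) - phi_11 rho(1)] / [1 - phi_11 rho(1)] = [0.7068 - (-0.5764)(-0.5764)] / [1 - (-0.5764)(-0.5764)]
         = 0.37456304 / 0.66776304 = 0.560922.
  Update: phi_21 = phi_11 - phi_22 phi_11 = -0.5764 - (0.560922)(-0.5764) = -0.253085.
Step k = 3:
  phi_33 = [rho(3) - phi_21 rho(2) - phi_22 rho(1)] / [1 - phi_21 rho(1) - phi_22 rho(2)]
    numerator   = -0.5292 - (-0.253085)(0.7068) - (0.560922)(-0.5764) = -0.02700438
    denominator = 1 - (-0.253085)(-0.5764) - (0.560922)(0.7068) = 0.45766236
  phi_33 = -0.02700438 / 0.45766236 = -0.059.
Therefore phi_{33} = -0.0590.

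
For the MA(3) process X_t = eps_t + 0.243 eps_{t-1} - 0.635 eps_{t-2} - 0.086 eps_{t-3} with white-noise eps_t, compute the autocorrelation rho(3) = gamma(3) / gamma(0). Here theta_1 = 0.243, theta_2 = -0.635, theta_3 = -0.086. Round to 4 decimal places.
\rho(3) = -0.0585

For an MA(q) process with theta_0 = 1, the autocovariance is
  gamma(k) = sigma^2 * sum_{i=0..q-k} theta_i * theta_{i+k},
and rho(k) = gamma(k) / gamma(0). Sigma^2 cancels.
  numerator   = (1)*(-0.086) = -0.086.
  denominator = (1)^2 + (0.243)^2 + (-0.635)^2 + (-0.086)^2 = 1.46967.
  rho(3) = -0.086 / 1.46967 = -0.0585.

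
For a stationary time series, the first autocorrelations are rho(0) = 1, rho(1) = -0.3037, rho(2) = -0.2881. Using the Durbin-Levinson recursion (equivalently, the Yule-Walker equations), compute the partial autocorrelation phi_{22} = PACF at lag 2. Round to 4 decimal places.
\phi_{22} = -0.4190

The PACF at lag k is phi_{kk}, the last component of the solution
to the Yule-Walker system G_k phi = r_k where
  (G_k)_{ij} = rho(|i - j|), (r_k)_i = rho(i), i,j = 1..k.
Equivalently, Durbin-Levinson gives phi_{kk} iteratively:
  phi_{11} = rho(1)
  phi_{kk} = [rho(k) - sum_{j=1..k-1} phi_{k-1,j} rho(k-j)]
            / [1 - sum_{j=1..k-1} phi_{k-1,j} rho(j)],
  phi_{k,j} = phi_{k-1,j} - phi_{kk} phi_{k-1,k-j},  j = 1..k-1.
Step k = 1:
  phi_11 = rho(1) = -0.3037.
Step k = 2:
  phi_22 = [rho(2) - phi_11 rho(1)] / [1 - phi_11 rho(1)] = [-0.2881 - (-0.3037)(-0.3037)] / [1 - (-0.3037)(-0.3037)]
         = -0.38033369 / 0.90776631 = -0.419.
Therefore phi_{22} = -0.4190.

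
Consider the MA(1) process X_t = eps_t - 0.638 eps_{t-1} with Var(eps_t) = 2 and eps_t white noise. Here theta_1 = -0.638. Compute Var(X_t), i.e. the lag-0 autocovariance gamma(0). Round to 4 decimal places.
\gamma(0) = 2.8141

For an MA(q) process X_t = eps_t + sum_i theta_i eps_{t-i} with
Var(eps_t) = sigma^2, the variance is
  gamma(0) = sigma^2 * (1 + sum_i theta_i^2).
  sum_i theta_i^2 = (-0.638)^2 = 0.407044.
  gamma(0) = 2 * (1 + 0.407044) = 2 * 1.407044 = 2.814088, which rounds to 2.8141.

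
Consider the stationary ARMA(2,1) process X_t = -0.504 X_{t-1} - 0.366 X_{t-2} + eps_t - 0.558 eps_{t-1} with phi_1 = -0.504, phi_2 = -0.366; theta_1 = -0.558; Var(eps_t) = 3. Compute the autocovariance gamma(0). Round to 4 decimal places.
\gamma(0) = 6.9096

Multiply the model equation by X_{t-k} and take expectations. With theta_0 = psi_0 = 1 and psi_j the MA(infinity) weights, this gives
  gamma(k) - sum_i phi_i gamma(k-i) = c_k,
  c_k = sigma^2 * sum_{j=k..q} theta_j psi_{j-k}   (c_k = 0 for k > q),
using gamma(-m) = gamma(m).
psi-weights needed (psi_j = theta_j + sum_i phi_i psi_{j-i}):
  psi_1 = theta_1 + phi_1 = -0.558 + (-0.504) = -1.062
Right-hand sides:
  c_0 = sigma^2 (1 + theta_1 psi_1) = 3 * (1 + (-0.558)(-1.062)) = 3 * 1.592596 = 4.777788
  c_1 = sigma^2 theta_1 = 3 * (-0.558) = -1.674
  c_2 = 0
Equations for k = 0, 1, 2 (AR order 2, c_2 = 0):
  (E0) gamma(0) = phi_1 gamma(1) + phi_2 gamma(2) + c_0
  (E1) gamma(1) = phi_1 gamma(0) + phi_2 gamma(1) + c_1
  (E2) gamma(2) = phi_1 gamma(1) + phi_2 gamma(0)
From (E1): gamma(1) = A gamma(0) + B with
  A = phi_1 / (1 - phi_2) = -0.504 / 1.366 = -0.36896,   B = c_1 / (1 - phi_2) = -1.674 / 1.366 = -1.225476.
Insert (E2) into (E0): gamma(0) (1 - phi_2^2) = phi_1 (1 + phi_2) gamma(1) + c_0.
  phi_1 (1 + phi_2) = (-0.504)(0.634) = -0.319536,   1 - phi_2^2 = 0.866044.
Replace gamma(1) by A gamma(0) + B and collect gamma(0):
  gamma(0) [0.866044 - (-0.319536)(-0.36896)] = (-0.319536)(-1.225476) + 4.777788
  gamma(0) * 0.748148 = 5.169372
  gamma(0) = 5.169372 / 0.748148 = 6.909559.
Therefore gamma(0) = 6.9096 (to 4 decimal places).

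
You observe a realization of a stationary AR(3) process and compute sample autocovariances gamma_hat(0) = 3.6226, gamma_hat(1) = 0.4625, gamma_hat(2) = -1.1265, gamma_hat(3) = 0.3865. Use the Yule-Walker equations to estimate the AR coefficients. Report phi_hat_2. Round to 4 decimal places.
\hat\phi_{2} = -0.3720

The Yule-Walker equations for an AR(p) process read, in matrix form,
  Gamma_p phi = r_p,   with   (Gamma_p)_{ij} = gamma(|i - j|),
                       (r_p)_i = gamma(i),   i,j = 1..p.
Substitute the sample gammas (Toeplitz matrix and right-hand side of size 3):
  Gamma_p = [[3.6226, 0.4625, -1.1265], [0.4625, 3.6226, 0.4625], [-1.1265, 0.4625, 3.6226]]
  r_p     = [0.4625, -1.1265, 0.3865]
Written out (R1..R3):
  (R1) 3.6226 phi_1 + 0.4625 phi_2 - 1.1265 phi_3 = 0.4625
  (R2) 0.4625 phi_1 + 3.6226 phi_2 + 0.4625 phi_3 = -1.1265
  (R3) -1.1265 phi_1 + 0.4625 phi_2 + 3.6226 phi_3 = 0.3865
Gaussian elimination:
  R2 <- R2 - (0.4625/3.6226) R1 = R2 - (0.127671) R1:  3.563552 phi_2 + 0.606321 phi_3 = -1.185548
  R3 <- R3 - (-1.1265/3.6226) R1 = R3 - (-0.310965) R1:  0.606321 phi_2 + 3.272298 phi_3 = 0.530321
  R3 <- R3 - (0.606321/3.563552) R2 = R3 - (0.170145) R2:  3.169136 phi_3 = 0.732036
Back-substitution:
  phi_hat_3 = 0.732036 / 3.169136 = 0.230989
  phi_hat_2 = (-1.185548 - (0.606321)(0.230989)) / 3.563552 = -0.371989
  phi_hat_1 = (0.4625 - (0.4625)(-0.371989) - (-1.1265)(0.230989)) / 3.6226 = 0.246992
So phi_hat = [0.2470, -0.3720, 0.2310].
Therefore phi_hat_2 = -0.3720.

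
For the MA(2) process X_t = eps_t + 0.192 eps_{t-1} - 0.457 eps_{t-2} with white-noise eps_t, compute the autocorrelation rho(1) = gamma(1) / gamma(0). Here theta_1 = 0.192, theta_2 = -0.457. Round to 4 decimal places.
\rho(1) = 0.0837

For an MA(q) process with theta_0 = 1, the autocovariance is
  gamma(k) = sigma^2 * sum_{i=0..q-k} theta_i * theta_{i+k},
and rho(k) = gamma(k) / gamma(0). Sigma^2 cancels.
  numerator   = (1)*(0.192) + (0.192)*(-0.457) = 0.104256.
  denominator = (1)^2 + (0.192)^2 + (-0.457)^2 = 1.245713.
  rho(1) = 0.104256 / 1.245713 = 0.0837.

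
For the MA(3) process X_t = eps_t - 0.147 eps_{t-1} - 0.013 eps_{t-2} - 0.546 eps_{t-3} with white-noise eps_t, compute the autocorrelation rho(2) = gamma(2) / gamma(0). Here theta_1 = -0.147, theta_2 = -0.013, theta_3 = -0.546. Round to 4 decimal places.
\rho(2) = 0.0510

For an MA(q) process with theta_0 = 1, the autocovariance is
  gamma(k) = sigma^2 * sum_{i=0..q-k} theta_i * theta_{i+k},
and rho(k) = gamma(k) / gamma(0). Sigma^2 cancels.
  numerator   = (1)*(-0.013) + (-0.147)*(-0.546) = 0.067262.
  denominator = (1)^2 + (-0.147)^2 + (-0.013)^2 + (-0.546)^2 = 1.319894.
  rho(2) = 0.067262 / 1.319894 = 0.0510.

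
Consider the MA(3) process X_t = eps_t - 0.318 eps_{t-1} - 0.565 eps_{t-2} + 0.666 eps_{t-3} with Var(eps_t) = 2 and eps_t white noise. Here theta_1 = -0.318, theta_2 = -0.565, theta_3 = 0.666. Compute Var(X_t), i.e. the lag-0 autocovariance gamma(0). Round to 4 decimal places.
\gamma(0) = 3.7278

For an MA(q) process X_t = eps_t + sum_i theta_i eps_{t-i} with
Var(eps_t) = sigma^2, the variance is
  gamma(0) = sigma^2 * (1 + sum_i theta_i^2).
  sum_i theta_i^2 = (-0.318)^2 + (-0.565)^2 + (0.666)^2 = 0.101124 + 0.319225 + 0.443556 = 0.863905.
  gamma(0) = 2 * (1 + 0.863905) = 2 * 1.863905 = 3.72781, which rounds to 3.7278.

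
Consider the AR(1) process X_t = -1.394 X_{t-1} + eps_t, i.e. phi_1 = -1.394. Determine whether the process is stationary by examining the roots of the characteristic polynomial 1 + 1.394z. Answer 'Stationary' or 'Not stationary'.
\text{Not stationary}

The AR(p) characteristic polynomial is P(z) = 1 + 1.394z.
Stationarity requires all roots to lie outside the unit circle, i.e. |z| > 1 for every root.
This is linear in z: 1 + (1.394) z = 0  =>  z = -1/(1.394) = -0.71736,  |z| = 0.71736.
Moduli of all roots: 0.7174.
All moduli strictly greater than 1? No.
Verdict: Not stationary.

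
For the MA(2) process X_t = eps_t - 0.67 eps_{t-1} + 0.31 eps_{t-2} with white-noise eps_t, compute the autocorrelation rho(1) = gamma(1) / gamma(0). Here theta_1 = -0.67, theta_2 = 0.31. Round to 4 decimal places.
\rho(1) = -0.5681

For an MA(q) process with theta_0 = 1, the autocovariance is
  gamma(k) = sigma^2 * sum_{i=0..q-k} theta_i * theta_{i+k},
and rho(k) = gamma(k) / gamma(0). Sigma^2 cancels.
  numerator   = (1)*(-0.67) + (-0.67)*(0.31) = -0.8777.
  denominator = (1)^2 + (-0.67)^2 + (0.31)^2 = 1.545.
  rho(1) = -0.8777 / 1.545 = -0.5681.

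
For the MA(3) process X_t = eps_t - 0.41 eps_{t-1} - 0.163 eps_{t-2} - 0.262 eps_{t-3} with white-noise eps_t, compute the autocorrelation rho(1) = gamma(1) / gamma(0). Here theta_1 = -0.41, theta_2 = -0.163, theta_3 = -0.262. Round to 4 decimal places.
\rho(1) = -0.2378

For an MA(q) process with theta_0 = 1, the autocovariance is
  gamma(k) = sigma^2 * sum_{i=0..q-k} theta_i * theta_{i+k},
and rho(k) = gamma(k) / gamma(0). Sigma^2 cancels.
  numerator   = (1)*(-0.41) + (-0.41)*(-0.163) + (-0.163)*(-0.262) = -0.300464.
  denominator = (1)^2 + (-0.41)^2 + (-0.163)^2 + (-0.262)^2 = 1.263313.
  rho(1) = -0.300464 / 1.263313 = -0.2378.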